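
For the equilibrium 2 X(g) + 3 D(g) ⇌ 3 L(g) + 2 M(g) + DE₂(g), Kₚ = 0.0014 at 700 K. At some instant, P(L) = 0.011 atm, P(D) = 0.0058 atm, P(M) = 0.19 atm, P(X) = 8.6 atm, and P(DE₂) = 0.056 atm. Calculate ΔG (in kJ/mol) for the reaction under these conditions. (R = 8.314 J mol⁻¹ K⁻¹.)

ΔG = -11.7 kJ/mol

Qₚ = P(L)³·P(M)²·P(DE₂) / (P(X)²·P(D)³) = (0.011)³·(0.19)²·(0.056) / ((8.6)²·(0.0058)³) = 1.86×10⁻⁴
ΔG = RT ln(Qₚ/Kₚ) = (8.314 J mol⁻¹ K⁻¹)(700 K) × ln(1.86×10⁻⁴/0.0014)
   = (5.820 kJ/mol)(-2.018) = -11.7 kJ/mol
ΔG < 0, so the forward reaction is spontaneous (proceeds forward).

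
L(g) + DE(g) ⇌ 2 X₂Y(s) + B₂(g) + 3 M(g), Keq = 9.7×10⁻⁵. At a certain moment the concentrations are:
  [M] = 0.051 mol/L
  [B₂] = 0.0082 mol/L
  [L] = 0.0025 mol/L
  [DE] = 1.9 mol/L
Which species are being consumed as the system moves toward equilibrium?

X₂Y, B₂, M (products)

(X₂Y is a pure solid — omitted from Q.)
Q = [B₂]·[M]³ / ([L]·[DE]) = (0.0082)·(0.051)³ / ((0.0025)·(1.9)) = 2.3×10⁻⁴
Q = 2.3×10⁻⁴ > Keq = 9.7×10⁻⁵: net reverse reaction.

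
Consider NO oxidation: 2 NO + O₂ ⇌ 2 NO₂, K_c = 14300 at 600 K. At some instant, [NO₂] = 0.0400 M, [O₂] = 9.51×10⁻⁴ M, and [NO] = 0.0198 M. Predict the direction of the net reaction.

Q_c = [NO₂]² / ([NO]²·[O₂]) = (0.0400)² / ((0.0198)²·(9.51×10⁻⁴)) = 4290
Q_c = 4290 < K_c = 14300, so the forward reaction proceeds.

toward products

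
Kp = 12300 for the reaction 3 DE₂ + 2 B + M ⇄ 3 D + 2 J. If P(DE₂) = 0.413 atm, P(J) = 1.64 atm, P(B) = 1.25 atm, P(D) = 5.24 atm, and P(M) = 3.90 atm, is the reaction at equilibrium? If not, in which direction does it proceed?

Qp = P(D)³·P(J)² / (P(DE₂)³·P(B)²·P(M)) = (5.24)³·(1.64)² / ((0.413)³·(1.25)²·(3.90)) = 901
Qp = 901 < Kp = 12300, so the forward reaction proceeds.

to the right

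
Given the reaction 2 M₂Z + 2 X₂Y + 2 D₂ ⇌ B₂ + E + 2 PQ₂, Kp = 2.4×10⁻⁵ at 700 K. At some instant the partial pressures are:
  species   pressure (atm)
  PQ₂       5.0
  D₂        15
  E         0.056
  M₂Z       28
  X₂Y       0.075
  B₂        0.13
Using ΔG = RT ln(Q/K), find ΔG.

Qp = P(B₂)·P(E)·P(PQ₂)² / (P(M₂Z)²·P(X₂Y)²·P(D₂)²) = (0.13)·(0.056)·(5.0)² / ((28)²·(0.075)²·(15)²) = 1.83×10⁻⁴
ΔG = RT ln(Qp/Kp) = (8.314 J mol⁻¹ K⁻¹)(700 K) × ln(1.83×10⁻⁴/2.4×10⁻⁵)
   = (5.820 kJ/mol)(2.031) = 11.8 kJ/mol
ΔG > 0, so the forward reaction is non-spontaneous (proceeds in reverse).

ΔG = 11.8 kJ/mol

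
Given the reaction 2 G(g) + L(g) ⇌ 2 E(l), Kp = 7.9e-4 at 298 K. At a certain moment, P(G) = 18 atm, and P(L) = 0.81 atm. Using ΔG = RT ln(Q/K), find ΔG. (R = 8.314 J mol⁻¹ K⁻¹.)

ΔG = 3.90 kJ/mol

(E is a pure liquid — omitted from Qp.)
Qp = 1 / (P(G)²·P(L)) = 1 / ((18)²·(0.81)) = 0.00381
ΔG = RT ln(Qp/Kp) = (8.314 J mol⁻¹ K⁻¹)(298 K) × ln(0.00381/7.9e-4)
   = (2.478 kJ/mol)(1.573) = 3.90 kJ/mol
ΔG > 0, so the forward reaction is non-spontaneous (proceeds in reverse).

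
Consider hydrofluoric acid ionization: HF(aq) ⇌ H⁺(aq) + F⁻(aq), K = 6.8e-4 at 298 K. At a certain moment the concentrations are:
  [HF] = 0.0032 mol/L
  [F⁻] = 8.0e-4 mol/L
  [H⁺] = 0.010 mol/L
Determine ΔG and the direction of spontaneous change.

Q = [H⁺]·[F⁻] / [HF] = (0.010)·(8.0e-4) / (0.0032) = 0.00250
ΔG = RT ln(Q/K) = (8.314 J mol⁻¹ K⁻¹)(298 K) × ln(0.00250/6.8e-4)
   = (2.478 kJ/mol)(1.302) = 3.23 kJ/mol
ΔG > 0, so the forward reaction is non-spontaneous (proceeds in reverse).

ΔG = 3.23 kJ/mol; the forward reaction is non-spontaneous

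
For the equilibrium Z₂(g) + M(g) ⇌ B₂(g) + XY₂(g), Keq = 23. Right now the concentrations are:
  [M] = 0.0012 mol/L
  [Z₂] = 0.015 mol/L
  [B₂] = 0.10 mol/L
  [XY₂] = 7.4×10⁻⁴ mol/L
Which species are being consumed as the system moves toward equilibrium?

Z₂, M (reactants)

Q = [B₂]·[XY₂] / ([Z₂]·[M]) = (0.10)·(7.4×10⁻⁴) / ((0.015)·(0.0012)) = 4.1
Q = 4.1 < Keq = 23: net forward reaction.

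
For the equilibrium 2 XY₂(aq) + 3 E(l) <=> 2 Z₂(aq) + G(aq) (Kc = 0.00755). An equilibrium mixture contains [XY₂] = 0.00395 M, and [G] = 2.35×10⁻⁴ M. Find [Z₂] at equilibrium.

[Z₂] = 0.0224 M

(E is a pure liquid — omitted from Kc.)
At equilibrium, Kc = [Z₂]²·[G] / [XY₂]² = 0.00755.
([Z₂])²·(2.35×10⁻⁴) / (0.00395)² = 0.00755
[Z₂]² = 5.01×10⁻⁴ ⇒ [Z₂] = 0.0224 M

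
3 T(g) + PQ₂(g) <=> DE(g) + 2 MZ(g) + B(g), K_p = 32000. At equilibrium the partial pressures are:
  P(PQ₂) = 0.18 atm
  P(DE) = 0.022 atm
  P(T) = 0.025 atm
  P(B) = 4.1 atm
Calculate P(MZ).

At equilibrium, K_p = P(DE)·P(MZ)²·P(B) / (P(T)³·P(PQ₂)) = 32000.
(0.022)·(P(MZ))²·(4.1) / ((0.025)³·(0.18)) = 32000
P(MZ)² = 0.998 ⇒ P(MZ) = 1.0 atm

P(MZ) = 1.0 atm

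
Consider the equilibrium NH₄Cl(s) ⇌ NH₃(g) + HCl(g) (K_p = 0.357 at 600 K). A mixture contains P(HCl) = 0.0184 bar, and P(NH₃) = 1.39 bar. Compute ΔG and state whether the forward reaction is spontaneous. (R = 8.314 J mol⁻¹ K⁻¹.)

ΔG = -13.1 kJ/mol; the forward reaction is spontaneous

(NH₄Cl is a pure solid — omitted from Q_p.)
Q_p = P(NH₃)·P(HCl) = (1.39)·(0.0184) = 0.0256
ΔG = RT ln(Q_p/K_p) = (8.314 J mol⁻¹ K⁻¹)(600 K) × ln(0.0256/0.357)
   = (4.988 kJ/mol)(-2.635) = -13.1 kJ/mol
ΔG < 0, so the forward reaction is spontaneous (proceeds forward).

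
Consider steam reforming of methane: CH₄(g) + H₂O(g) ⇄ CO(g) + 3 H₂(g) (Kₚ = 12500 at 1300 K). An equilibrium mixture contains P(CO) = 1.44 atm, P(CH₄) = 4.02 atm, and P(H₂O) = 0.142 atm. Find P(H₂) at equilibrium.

P(H₂) = 17.0 atm

At equilibrium, Kₚ = P(CO)·P(H₂)³ / (P(CH₄)·P(H₂O)) = 12500.
(1.44)·(P(H₂))³ / ((4.02)·(0.142)) = 12500
P(H₂)³ = 4960 ⇒ P(H₂) = 17.0 atm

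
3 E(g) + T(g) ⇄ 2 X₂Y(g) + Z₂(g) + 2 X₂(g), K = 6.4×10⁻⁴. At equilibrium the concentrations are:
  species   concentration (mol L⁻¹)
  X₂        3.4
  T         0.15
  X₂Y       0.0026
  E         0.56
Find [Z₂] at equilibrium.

[Z₂] = 0.22 mol L⁻¹

At equilibrium, K = [X₂Y]²·[Z₂]·[X₂]² / ([E]³·[T]) = 6.4×10⁻⁴.
(0.0026)²·([Z₂])·(3.4)² / ((0.56)³·(0.15)) = 6.4×10⁻⁴
[Z₂] = 0.216 = 0.22 mol L⁻¹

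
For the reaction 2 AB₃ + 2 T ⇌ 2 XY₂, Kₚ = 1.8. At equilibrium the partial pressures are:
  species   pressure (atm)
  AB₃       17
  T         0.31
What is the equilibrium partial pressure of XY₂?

P(XY₂) = 7.1 atm

At equilibrium, Kₚ = P(XY₂)² / (P(AB₃)²·P(T)²) = 1.8.
(P(XY₂))² / ((17)²·(0.31)²) = 1.8
P(XY₂)² = 50.0 ⇒ P(XY₂) = 7.1 atm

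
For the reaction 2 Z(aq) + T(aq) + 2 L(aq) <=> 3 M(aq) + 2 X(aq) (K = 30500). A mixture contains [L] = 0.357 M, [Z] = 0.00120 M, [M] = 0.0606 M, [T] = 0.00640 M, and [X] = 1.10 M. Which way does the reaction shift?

Q = [M]³·[X]² / ([Z]²·[T]·[L]²) = (0.0606)³·(1.10)² / ((0.00120)²·(0.00640)·(0.357)²) = 2.29×10⁵
Q = 2.29×10⁵ > K = 30500, so the reverse reaction proceeds.

to the left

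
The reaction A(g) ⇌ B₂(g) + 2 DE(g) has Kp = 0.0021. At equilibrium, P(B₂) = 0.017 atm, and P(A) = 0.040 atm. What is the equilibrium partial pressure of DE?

P(DE) = 0.070 atm

At equilibrium, Kp = P(B₂)·P(DE)² / P(A) = 0.0021.
(0.017)·(P(DE))² / (0.040) = 0.0021
P(DE)² = 0.00494 ⇒ P(DE) = 0.070 atm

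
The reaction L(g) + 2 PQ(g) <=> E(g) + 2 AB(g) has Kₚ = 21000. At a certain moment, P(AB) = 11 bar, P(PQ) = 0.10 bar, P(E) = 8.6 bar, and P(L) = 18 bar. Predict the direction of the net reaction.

in the forward direction

Qₚ = P(E)·P(AB)² / (P(L)·P(PQ)²) = (8.6)·(11)² / ((18)·(0.10)²) = 5800
Qₚ = 5800 < Kₚ = 21000, so the forward reaction proceeds.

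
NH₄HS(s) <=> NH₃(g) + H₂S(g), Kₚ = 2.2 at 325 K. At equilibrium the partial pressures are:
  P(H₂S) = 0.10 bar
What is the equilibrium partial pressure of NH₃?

P(NH₃) = 22 bar

(NH₄HS is a pure solid — omitted from Kₚ.)
At equilibrium, Kₚ = P(NH₃)·P(H₂S) = 2.2.
(P(NH₃))·(0.10) = 2.2
P(NH₃) = 22.0 = 22 bar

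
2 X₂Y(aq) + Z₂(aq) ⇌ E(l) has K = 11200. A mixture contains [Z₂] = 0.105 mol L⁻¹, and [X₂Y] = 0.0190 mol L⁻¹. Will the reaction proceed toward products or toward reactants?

toward reactants

(E is a pure liquid — omitted from Q.)
Q = 1 / ([X₂Y]²·[Z₂]) = 1 / ((0.0190)²·(0.105)) = 26400
Q = 26400 > K = 11200, so the reverse reaction proceeds.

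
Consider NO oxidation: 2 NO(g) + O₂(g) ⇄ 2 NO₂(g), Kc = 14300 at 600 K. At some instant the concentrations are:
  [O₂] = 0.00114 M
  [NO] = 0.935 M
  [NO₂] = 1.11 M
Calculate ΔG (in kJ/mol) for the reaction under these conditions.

Qc = [NO₂]² / ([NO]²·[O₂]) = (1.11)² / ((0.935)²·(0.00114)) = 1240
ΔG = RT ln(Qc/Kc) = (8.314 J mol⁻¹ K⁻¹)(600 K) × ln(1240/14300)
   = (4.988 kJ/mol)(-2.445) = -12.2 kJ/mol
ΔG < 0, so the forward reaction is spontaneous (proceeds forward).

ΔG = -12.2 kJ/mol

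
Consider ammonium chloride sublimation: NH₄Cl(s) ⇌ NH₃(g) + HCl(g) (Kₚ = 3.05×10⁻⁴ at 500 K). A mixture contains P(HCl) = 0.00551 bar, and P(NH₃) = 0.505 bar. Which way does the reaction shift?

(NH₄Cl is a pure solid — omitted from Qₚ.)
Qₚ = P(NH₃)·P(HCl) = (0.505)·(0.00551) = 0.00278
Qₚ = 0.00278 > Kₚ = 3.05×10⁻⁴, so the reverse reaction proceeds.

reverse (toward reactants)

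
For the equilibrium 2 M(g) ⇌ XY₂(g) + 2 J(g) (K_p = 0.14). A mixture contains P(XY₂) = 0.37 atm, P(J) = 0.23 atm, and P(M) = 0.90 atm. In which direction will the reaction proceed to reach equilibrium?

Q_p = P(XY₂)·P(J)² / P(M)² = (0.37)·(0.23)² / (0.90)² = 0.024
Q_p = 0.024 < K_p = 0.14, so the forward reaction proceeds.

toward products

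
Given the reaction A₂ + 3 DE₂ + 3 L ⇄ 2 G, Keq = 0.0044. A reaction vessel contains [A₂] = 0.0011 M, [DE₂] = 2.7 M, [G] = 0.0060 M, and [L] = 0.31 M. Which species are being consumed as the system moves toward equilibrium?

G (products)

Q = [G]² / ([A₂]·[DE₂]³·[L]³) = (0.0060)² / ((0.0011)·(2.7)³·(0.31)³) = 0.056
Q = 0.056 > Keq = 0.0044: net reverse reaction.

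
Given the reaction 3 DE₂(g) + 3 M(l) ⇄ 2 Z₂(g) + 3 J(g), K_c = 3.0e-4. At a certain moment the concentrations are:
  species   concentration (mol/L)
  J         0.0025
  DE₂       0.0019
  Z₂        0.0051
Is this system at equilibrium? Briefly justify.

no; Q < K, reaction proceeds forward

(M is a pure liquid — omitted from Q_c.)
Q_c = [Z₂]²·[J]³ / [DE₂]³ = (0.0051)²·(0.0025)³ / (0.0019)³ = 5.9e-5
Q_c = 5.9e-5 < K_c = 3.0e-4: net forward reaction.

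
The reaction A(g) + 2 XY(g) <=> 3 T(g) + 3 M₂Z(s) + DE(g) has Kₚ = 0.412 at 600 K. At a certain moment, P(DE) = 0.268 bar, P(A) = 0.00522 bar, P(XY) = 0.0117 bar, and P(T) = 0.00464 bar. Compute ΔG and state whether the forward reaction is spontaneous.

ΔG = -12.0 kJ/mol; the forward reaction is spontaneous

(M₂Z is a pure solid — omitted from Qₚ.)
Qₚ = P(T)³·P(DE) / (P(A)·P(XY)²) = (0.00464)³·(0.268) / ((0.00522)·(0.0117)²) = 0.0375
ΔG = RT ln(Qₚ/Kₚ) = (8.314 J mol⁻¹ K⁻¹)(600 K) × ln(0.0375/0.412)
   = (4.988 kJ/mol)(-2.397) = -12.0 kJ/mol
ΔG < 0, so the forward reaction is spontaneous (proceeds forward).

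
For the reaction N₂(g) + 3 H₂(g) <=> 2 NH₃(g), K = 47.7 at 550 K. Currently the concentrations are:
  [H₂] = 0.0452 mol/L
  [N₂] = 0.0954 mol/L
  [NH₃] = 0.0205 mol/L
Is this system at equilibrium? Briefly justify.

Q = [NH₃]² / ([N₂]·[H₂]³) = (0.0205)² / ((0.0954)·(0.0452)³) = 47.7
Q = 47.7 = K; the system is at equilibrium.

yes, at equilibrium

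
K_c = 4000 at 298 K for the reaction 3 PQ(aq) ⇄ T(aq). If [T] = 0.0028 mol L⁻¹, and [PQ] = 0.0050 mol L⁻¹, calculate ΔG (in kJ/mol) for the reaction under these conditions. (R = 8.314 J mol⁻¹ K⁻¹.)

Q_c = [T] / [PQ]³ = (0.0028) / (0.0050)³ = 22400
ΔG = RT ln(Q_c/K_c) = (8.314 J mol⁻¹ K⁻¹)(298 K) × ln(22400/4000)
   = (2.478 kJ/mol)(1.723) = 4.27 kJ/mol
ΔG > 0, so the forward reaction is non-spontaneous (proceeds in reverse).

ΔG = 4.27 kJ/mol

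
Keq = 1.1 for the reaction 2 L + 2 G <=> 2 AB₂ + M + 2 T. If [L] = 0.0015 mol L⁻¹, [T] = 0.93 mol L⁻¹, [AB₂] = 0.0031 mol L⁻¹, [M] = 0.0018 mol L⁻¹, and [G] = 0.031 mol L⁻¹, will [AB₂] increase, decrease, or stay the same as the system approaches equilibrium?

Q = [AB₂]²·[M]·[T]² / ([L]²·[G]²) = (0.0031)²·(0.0018)·(0.93)² / ((0.0015)²·(0.031)²) = 6.9
Q = 6.9 > Keq = 1.1: net reverse reaction.
AB₂ is a product, so it decreases.

decrease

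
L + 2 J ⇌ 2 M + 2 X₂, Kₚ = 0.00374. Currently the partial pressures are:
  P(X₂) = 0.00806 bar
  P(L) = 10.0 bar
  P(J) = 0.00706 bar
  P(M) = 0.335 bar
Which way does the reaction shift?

toward reactants

Qₚ = P(M)²·P(X₂)² / (P(L)·P(J)²) = (0.335)²·(0.00806)² / ((10.0)·(0.00706)²) = 0.0146
Qₚ = 0.0146 > Kₚ = 0.00374, so the reverse reaction proceeds.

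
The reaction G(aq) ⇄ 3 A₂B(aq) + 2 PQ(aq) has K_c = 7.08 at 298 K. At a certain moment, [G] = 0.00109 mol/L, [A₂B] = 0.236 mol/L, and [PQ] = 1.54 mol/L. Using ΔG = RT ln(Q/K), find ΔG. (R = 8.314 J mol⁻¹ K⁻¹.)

ΔG = 3.46 kJ/mol

Q_c = [A₂B]³·[PQ]² / [G] = (0.236)³·(1.54)² / (0.00109) = 28.6
ΔG = RT ln(Q_c/K_c) = (8.314 J mol⁻¹ K⁻¹)(298 K) × ln(28.6/7.08)
   = (2.478 kJ/mol)(1.396) = 3.46 kJ/mol
ΔG > 0, so the forward reaction is non-spontaneous (proceeds in reverse).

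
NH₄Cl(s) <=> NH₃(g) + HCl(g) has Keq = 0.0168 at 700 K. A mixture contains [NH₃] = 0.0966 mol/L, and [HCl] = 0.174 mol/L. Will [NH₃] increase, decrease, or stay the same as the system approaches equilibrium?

stay the same

(NH₄Cl is a pure solid — omitted from Q.)
Q = [NH₃]·[HCl] = (0.0966)·(0.174) = 0.0168
Q = 0.0168 = Keq; the system is at equilibrium.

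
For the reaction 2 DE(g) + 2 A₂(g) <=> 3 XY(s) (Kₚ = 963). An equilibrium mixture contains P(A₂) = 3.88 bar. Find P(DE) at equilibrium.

P(DE) = 0.00831 bar

(XY is a pure solid — omitted from Kₚ.)
At equilibrium, Kₚ = 1 / (P(DE)²·P(A₂)²) = 963.
1 / ((P(DE))²·(3.88)²) = 963
P(DE)² = 6.90e-5 ⇒ P(DE) = 0.00831 bar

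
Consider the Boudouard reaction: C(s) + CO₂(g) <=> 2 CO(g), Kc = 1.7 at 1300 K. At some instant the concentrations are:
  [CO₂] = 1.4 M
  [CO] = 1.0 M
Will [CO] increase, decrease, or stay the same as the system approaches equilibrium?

increase

(C is a pure solid — omitted from Qc.)
Qc = [CO]² / [CO₂] = (1.0)² / (1.4) = 0.71
Qc = 0.71 < Kc = 1.7: net forward reaction.
CO is a product, so it increases.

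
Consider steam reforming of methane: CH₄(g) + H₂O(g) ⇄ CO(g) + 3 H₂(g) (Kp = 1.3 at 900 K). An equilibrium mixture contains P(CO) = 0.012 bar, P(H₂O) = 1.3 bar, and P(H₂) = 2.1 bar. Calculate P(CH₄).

At equilibrium, Kp = P(CO)·P(H₂)³ / (P(CH₄)·P(H₂O)) = 1.3.
(0.012)·(2.1)³ / ((P(CH₄))·(1.3)) = 1.3
P(CH₄) = 0.0658 = 0.066 bar

P(CH₄) = 0.066 bar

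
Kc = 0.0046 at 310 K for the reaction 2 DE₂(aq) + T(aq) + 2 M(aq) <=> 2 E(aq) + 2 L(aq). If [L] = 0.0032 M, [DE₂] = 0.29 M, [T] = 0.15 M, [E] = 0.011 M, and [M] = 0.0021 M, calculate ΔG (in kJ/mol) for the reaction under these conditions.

Qc = [E]²·[L]² / ([DE₂]²·[T]·[M]²) = (0.011)²·(0.0032)² / ((0.29)²·(0.15)·(0.0021)²) = 0.0223
ΔG = RT ln(Qc/Kc) = (8.314 J mol⁻¹ K⁻¹)(310 K) × ln(0.0223/0.0046)
   = (2.577 kJ/mol)(1.579) = 4.07 kJ/mol
ΔG > 0, so the forward reaction is non-spontaneous (proceeds in reverse).

ΔG = 4.07 kJ/mol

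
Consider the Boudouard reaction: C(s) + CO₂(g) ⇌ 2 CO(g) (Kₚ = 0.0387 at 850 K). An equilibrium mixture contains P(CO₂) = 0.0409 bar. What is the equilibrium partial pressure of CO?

(C is a pure solid — omitted from Kₚ.)
At equilibrium, Kₚ = P(CO)² / P(CO₂) = 0.0387.
(P(CO))² / (0.0409) = 0.0387
P(CO)² = 0.00158 ⇒ P(CO) = 0.0398 bar

P(CO) = 0.0398 bar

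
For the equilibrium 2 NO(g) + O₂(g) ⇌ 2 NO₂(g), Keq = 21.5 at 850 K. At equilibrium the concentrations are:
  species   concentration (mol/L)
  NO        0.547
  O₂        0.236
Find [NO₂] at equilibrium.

[NO₂] = 1.23 mol/L

At equilibrium, Keq = [NO₂]² / ([NO]²·[O₂]) = 21.5.
([NO₂])² / ((0.547)²·(0.236)) = 21.5
[NO₂]² = 1.52 ⇒ [NO₂] = 1.23 mol/L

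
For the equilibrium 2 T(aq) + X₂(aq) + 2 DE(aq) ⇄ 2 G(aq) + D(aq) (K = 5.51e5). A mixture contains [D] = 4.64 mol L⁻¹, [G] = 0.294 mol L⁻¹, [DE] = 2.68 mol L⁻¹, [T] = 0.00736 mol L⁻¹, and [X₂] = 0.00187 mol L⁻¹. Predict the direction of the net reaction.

no net change (already at equilibrium)

Q = [G]²·[D] / ([T]²·[X₂]·[DE]²) = (0.294)²·(4.64) / ((0.00736)²·(0.00187)·(2.68)²) = 5.51e5
Q = 5.51e5 = K, so the system is already at equilibrium.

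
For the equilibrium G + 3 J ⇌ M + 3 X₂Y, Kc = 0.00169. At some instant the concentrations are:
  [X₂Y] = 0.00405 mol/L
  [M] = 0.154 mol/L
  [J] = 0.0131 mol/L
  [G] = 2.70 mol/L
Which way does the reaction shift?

Qc = [M]·[X₂Y]³ / ([G]·[J]³) = (0.154)·(0.00405)³ / ((2.70)·(0.0131)³) = 0.00169
Qc = 0.00169 = Kc, so the system is already at equilibrium.

neither direction; the system is at equilibrium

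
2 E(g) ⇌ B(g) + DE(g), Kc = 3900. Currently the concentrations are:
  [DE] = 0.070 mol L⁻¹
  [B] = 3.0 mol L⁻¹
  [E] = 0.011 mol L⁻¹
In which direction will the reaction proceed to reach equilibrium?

toward products

Qc = [B]·[DE] / [E]² = (3.0)·(0.070) / (0.011)² = 1700
Qc = 1700 < Kc = 3900, so the forward reaction proceeds.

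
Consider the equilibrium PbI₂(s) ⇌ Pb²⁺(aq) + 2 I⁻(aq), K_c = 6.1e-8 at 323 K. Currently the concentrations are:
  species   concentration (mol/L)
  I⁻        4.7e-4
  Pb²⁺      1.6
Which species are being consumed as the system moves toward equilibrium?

(PbI₂ is a pure solid — omitted from Q_c.)
Q_c = [Pb²⁺]·[I⁻]² = (1.6)·(4.7e-4)² = 3.5e-7
Q_c = 3.5e-7 > K_c = 6.1e-8: net reverse reaction.

Pb²⁺, I⁻ (products)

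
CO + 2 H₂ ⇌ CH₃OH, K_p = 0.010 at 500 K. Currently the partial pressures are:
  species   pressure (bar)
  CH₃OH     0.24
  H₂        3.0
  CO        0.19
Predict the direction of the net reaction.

to the left

Q_p = P(CH₃OH) / (P(CO)·P(H₂)²) = (0.24) / ((0.19)·(3.0)²) = 0.14
Q_p = 0.14 > K_p = 0.010, so the reverse reaction proceeds.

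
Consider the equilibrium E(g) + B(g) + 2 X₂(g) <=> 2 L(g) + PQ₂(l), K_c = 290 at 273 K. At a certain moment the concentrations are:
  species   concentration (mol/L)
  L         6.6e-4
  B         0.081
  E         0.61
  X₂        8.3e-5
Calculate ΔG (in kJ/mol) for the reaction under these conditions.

ΔG = 3.37 kJ/mol

(PQ₂ is a pure liquid — omitted from Q_c.)
Q_c = [L]² / ([E]·[B]·[X₂]²) = (6.6e-4)² / ((0.61)·(0.081)·(8.3e-5)²) = 1280
ΔG = RT ln(Q_c/K_c) = (8.314 J mol⁻¹ K⁻¹)(273 K) × ln(1280/290)
   = (2.270 kJ/mol)(1.485) = 3.37 kJ/mol
ΔG > 0, so the forward reaction is non-spontaneous (proceeds in reverse).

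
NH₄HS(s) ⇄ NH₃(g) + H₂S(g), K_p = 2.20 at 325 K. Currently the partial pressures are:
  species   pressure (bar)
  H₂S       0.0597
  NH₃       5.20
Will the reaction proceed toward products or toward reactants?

(NH₄HS is a pure solid — omitted from Q_p.)
Q_p = P(NH₃)·P(H₂S) = (5.20)·(0.0597) = 0.310
Q_p = 0.310 < K_p = 2.20, so the forward reaction proceeds.

in the forward direction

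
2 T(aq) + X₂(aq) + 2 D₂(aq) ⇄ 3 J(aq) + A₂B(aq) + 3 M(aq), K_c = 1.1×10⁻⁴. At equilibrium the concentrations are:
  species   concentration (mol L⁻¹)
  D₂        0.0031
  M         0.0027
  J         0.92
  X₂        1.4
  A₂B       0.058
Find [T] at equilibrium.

At equilibrium, K_c = [J]³·[A₂B]·[M]³ / ([T]²·[X₂]·[D₂]²) = 1.1×10⁻⁴.
(0.92)³·(0.058)·(0.0027)³ / (([T])²·(1.4)·(0.0031)²) = 1.1×10⁻⁴
[T]² = 0.601 ⇒ [T] = 0.78 mol L⁻¹

[T] = 0.78 mol L⁻¹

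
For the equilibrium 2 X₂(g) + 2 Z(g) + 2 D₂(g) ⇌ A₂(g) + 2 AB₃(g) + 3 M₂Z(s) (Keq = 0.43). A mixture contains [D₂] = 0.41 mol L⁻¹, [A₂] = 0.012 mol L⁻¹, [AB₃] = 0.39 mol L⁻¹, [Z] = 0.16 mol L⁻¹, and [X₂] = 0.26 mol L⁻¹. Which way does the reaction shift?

(M₂Z is a pure solid — omitted from Q.)
Q = [A₂]·[AB₃]² / ([X₂]²·[Z]²·[D₂]²) = (0.012)·(0.39)² / ((0.26)²·(0.16)²·(0.41)²) = 6.3
Q = 6.3 > Keq = 0.43, so the reverse reaction proceeds.

reverse (toward reactants)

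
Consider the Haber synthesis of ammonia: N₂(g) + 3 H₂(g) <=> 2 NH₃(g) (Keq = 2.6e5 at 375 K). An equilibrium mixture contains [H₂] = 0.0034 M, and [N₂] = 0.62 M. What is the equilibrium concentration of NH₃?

At equilibrium, Keq = [NH₃]² / ([N₂]·[H₂]³) = 2.6e5.
([NH₃])² / ((0.62)·(0.0034)³) = 2.6e5
[NH₃]² = 0.00634 ⇒ [NH₃] = 0.080 M

[NH₃] = 0.080 M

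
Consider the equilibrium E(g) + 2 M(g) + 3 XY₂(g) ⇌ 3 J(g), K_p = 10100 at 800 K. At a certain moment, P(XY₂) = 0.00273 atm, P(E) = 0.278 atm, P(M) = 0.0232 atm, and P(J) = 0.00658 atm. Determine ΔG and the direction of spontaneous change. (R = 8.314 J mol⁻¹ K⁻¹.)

ΔG = 14.8 kJ/mol; the forward reaction is non-spontaneous

Q_p = P(J)³ / (P(E)·P(M)²·P(XY₂)³) = (0.00658)³ / ((0.278)·(0.0232)²·(0.00273)³) = 93600
ΔG = RT ln(Q_p/K_p) = (8.314 J mol⁻¹ K⁻¹)(800 K) × ln(93600/10100)
   = (6.651 kJ/mol)(2.226) = 14.8 kJ/mol
ΔG > 0, so the forward reaction is non-spontaneous (proceeds in reverse).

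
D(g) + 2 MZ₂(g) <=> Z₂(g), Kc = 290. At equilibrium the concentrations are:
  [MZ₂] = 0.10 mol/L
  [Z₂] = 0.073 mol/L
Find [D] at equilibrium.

[D] = 0.025 mol/L

At equilibrium, Kc = [Z₂] / ([D]·[MZ₂]²) = 290.
(0.073) / (([D])·(0.10)²) = 290
[D] = 0.0252 = 0.025 mol/L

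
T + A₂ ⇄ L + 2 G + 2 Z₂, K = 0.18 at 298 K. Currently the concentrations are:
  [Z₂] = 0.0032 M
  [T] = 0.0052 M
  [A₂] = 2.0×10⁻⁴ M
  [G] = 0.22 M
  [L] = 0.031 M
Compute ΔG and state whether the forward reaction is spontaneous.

ΔG = -6.19 kJ/mol; the forward reaction is spontaneous

Q = [L]·[G]²·[Z₂]² / ([T]·[A₂]) = (0.031)·(0.22)²·(0.0032)² / ((0.0052)·(2.0×10⁻⁴)) = 0.0148
ΔG = RT ln(Q/K) = (8.314 J mol⁻¹ K⁻¹)(298 K) × ln(0.0148/0.18)
   = (2.478 kJ/mol)(-2.498) = -6.19 kJ/mol
ΔG < 0, so the forward reaction is spontaneous (proceeds forward).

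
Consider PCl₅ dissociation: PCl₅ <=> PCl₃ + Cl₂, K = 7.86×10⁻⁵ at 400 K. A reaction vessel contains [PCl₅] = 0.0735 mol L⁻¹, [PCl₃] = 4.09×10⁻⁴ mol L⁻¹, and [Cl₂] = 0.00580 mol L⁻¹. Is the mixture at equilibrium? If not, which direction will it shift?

no; Q < K, reaction proceeds forward

Q = [PCl₃]·[Cl₂] / [PCl₅] = (4.09×10⁻⁴)·(0.00580) / (0.0735) = 3.23×10⁻⁵
Q = 3.23×10⁻⁵ < K = 7.86×10⁻⁵: net forward reaction.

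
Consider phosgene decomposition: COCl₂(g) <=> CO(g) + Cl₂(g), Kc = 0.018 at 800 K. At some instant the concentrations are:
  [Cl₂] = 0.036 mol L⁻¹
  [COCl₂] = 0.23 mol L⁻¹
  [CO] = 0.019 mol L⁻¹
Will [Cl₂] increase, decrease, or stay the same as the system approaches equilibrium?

Qc = [CO]·[Cl₂] / [COCl₂] = (0.019)·(0.036) / (0.23) = 0.0030
Qc = 0.0030 < Kc = 0.018: net forward reaction.
Cl₂ is a product, so it increases.

increase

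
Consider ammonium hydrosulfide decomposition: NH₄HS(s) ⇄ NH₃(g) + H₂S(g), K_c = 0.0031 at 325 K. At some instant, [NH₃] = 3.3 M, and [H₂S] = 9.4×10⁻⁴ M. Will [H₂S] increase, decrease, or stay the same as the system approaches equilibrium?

stay the same

(NH₄HS is a pure solid — omitted from Q_c.)
Q_c = [NH₃]·[H₂S] = (3.3)·(9.4×10⁻⁴) = 0.0031
Q_c = 0.0031 = K_c; the system is at equilibrium.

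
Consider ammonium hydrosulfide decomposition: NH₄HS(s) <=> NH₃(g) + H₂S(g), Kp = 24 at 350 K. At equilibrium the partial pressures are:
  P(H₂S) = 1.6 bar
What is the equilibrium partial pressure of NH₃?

(NH₄HS is a pure solid — omitted from Kp.)
At equilibrium, Kp = P(NH₃)·P(H₂S) = 24.
(P(NH₃))·(1.6) = 24
P(NH₃) = 15.0 = 15 bar

P(NH₃) = 15 bar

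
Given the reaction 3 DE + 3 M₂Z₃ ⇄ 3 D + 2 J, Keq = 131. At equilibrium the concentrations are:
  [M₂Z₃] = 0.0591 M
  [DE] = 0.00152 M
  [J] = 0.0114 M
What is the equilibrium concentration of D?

At equilibrium, Keq = [D]³·[J]² / ([DE]³·[M₂Z₃]³) = 131.
([D])³·(0.0114)² / ((0.00152)³·(0.0591)³) = 131
[D]³ = 7.31×10⁻⁷ ⇒ [D] = 0.00901 M

[D] = 0.00901 M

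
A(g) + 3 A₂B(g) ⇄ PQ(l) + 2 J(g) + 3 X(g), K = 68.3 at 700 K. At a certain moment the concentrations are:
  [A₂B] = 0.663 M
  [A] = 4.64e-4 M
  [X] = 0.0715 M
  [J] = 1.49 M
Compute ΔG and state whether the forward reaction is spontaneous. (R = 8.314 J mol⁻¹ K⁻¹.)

(PQ is a pure liquid — omitted from Q.)
Q = [J]²·[X]³ / ([A]·[A₂B]³) = (1.49)²·(0.0715)³ / ((4.64e-4)·(0.663)³) = 6.00
ΔG = RT ln(Q/K) = (8.314 J mol⁻¹ K⁻¹)(700 K) × ln(6.00/68.3)
   = (5.820 kJ/mol)(-2.432) = -14.2 kJ/mol
ΔG < 0, so the forward reaction is spontaneous (proceeds forward).

ΔG = -14.2 kJ/mol; the forward reaction is spontaneous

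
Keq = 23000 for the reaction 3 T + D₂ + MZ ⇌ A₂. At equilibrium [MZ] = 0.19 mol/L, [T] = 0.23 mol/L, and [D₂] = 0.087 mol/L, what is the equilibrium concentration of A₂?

At equilibrium, Keq = [A₂] / ([T]³·[D₂]·[MZ]) = 23000.
([A₂]) / ((0.23)³·(0.087)·(0.19)) = 23000
[A₂] = 4.63 = 4.6 mol/L

[A₂] = 4.6 mol/L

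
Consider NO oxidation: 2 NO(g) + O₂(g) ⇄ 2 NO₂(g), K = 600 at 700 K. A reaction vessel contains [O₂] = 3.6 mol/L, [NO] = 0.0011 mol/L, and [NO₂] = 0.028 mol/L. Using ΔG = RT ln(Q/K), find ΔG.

ΔG = -7.01 kJ/mol

Q = [NO₂]² / ([NO]²·[O₂]) = (0.028)² / ((0.0011)²·(3.6)) = 180
ΔG = RT ln(Q/K) = (8.314 J mol⁻¹ K⁻¹)(700 K) × ln(180/600)
   = (5.820 kJ/mol)(-1.204) = -7.01 kJ/mol
ΔG < 0, so the forward reaction is spontaneous (proceeds forward).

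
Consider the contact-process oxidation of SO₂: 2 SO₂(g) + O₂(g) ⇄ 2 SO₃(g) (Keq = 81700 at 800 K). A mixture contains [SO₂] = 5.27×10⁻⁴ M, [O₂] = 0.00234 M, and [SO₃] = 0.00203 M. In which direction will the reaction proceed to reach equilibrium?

Q = [SO₃]² / ([SO₂]²·[O₂]) = (0.00203)² / ((5.27×10⁻⁴)²·(0.00234)) = 6340
Q = 6340 < Keq = 81700, so the forward reaction proceeds.

toward products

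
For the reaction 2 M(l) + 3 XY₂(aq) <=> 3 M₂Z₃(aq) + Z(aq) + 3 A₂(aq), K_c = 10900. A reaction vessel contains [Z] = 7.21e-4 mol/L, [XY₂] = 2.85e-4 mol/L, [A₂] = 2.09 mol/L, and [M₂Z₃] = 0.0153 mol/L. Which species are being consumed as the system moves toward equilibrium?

(M is a pure liquid — omitted from Q_c.)
Q_c = [M₂Z₃]³·[Z]·[A₂]³ / [XY₂]³ = (0.0153)³·(7.21e-4)·(2.09)³ / (2.85e-4)³ = 1020
Q_c = 1020 < K_c = 10900: net forward reaction.

M, XY₂ (reactants)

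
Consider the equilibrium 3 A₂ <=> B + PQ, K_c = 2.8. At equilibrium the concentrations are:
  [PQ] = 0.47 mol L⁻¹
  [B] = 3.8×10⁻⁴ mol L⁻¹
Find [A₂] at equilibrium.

[A₂] = 0.040 mol L⁻¹

At equilibrium, K_c = [B]·[PQ] / [A₂]³ = 2.8.
(3.8×10⁻⁴)·(0.47) / ([A₂])³ = 2.8
[A₂]³ = 6.38×10⁻⁵ ⇒ [A₂] = 0.040 mol L⁻¹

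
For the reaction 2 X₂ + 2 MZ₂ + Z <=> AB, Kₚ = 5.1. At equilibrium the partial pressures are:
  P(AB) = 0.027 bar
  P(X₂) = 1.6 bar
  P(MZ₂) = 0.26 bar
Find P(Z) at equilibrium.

P(Z) = 0.031 bar

At equilibrium, Kₚ = P(AB) / (P(X₂)²·P(MZ₂)²·P(Z)) = 5.1.
(0.027) / ((1.6)²·(0.26)²·(P(Z))) = 5.1
P(Z) = 0.0306 = 0.031 bar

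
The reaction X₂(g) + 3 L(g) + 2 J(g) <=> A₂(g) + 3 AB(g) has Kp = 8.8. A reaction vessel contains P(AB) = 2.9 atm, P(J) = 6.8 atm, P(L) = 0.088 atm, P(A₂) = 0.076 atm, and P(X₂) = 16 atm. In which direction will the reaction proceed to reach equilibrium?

in the forward direction

Qp = P(A₂)·P(AB)³ / (P(X₂)·P(L)³·P(J)²) = (0.076)·(2.9)³ / ((16)·(0.088)³·(6.8)²) = 3.7
Qp = 3.7 < Kp = 8.8, so the forward reaction proceeds.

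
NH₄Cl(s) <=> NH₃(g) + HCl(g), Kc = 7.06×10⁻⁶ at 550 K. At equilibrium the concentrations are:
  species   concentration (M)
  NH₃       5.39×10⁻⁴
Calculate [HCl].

(NH₄Cl is a pure solid — omitted from Kc.)
At equilibrium, Kc = [NH₃]·[HCl] = 7.06×10⁻⁶.
(5.39×10⁻⁴)·([HCl]) = 7.06×10⁻⁶
[HCl] = 0.0131 M

[HCl] = 0.0131 M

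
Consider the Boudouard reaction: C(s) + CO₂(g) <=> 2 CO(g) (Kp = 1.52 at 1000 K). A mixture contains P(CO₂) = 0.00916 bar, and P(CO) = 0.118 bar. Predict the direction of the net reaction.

(C is a pure solid — omitted from Qp.)
Qp = P(CO)² / P(CO₂) = (0.118)² / (0.00916) = 1.52
Qp = 1.52 = Kp, so the system is already at equilibrium.

neither direction; the system is at equilibrium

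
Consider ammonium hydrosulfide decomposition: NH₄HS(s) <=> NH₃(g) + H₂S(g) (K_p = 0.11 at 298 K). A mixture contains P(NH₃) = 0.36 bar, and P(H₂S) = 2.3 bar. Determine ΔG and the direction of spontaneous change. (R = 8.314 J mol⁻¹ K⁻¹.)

(NH₄HS is a pure solid — omitted from Q_p.)
Q_p = P(NH₃)·P(H₂S) = (0.36)·(2.3) = 0.828
ΔG = RT ln(Q_p/K_p) = (8.314 J mol⁻¹ K⁻¹)(298 K) × ln(0.828/0.11)
   = (2.478 kJ/mol)(2.019) = 5.00 kJ/mol
ΔG > 0, so the forward reaction is non-spontaneous (proceeds in reverse).

ΔG = 5.00 kJ/mol; the forward reaction is non-spontaneous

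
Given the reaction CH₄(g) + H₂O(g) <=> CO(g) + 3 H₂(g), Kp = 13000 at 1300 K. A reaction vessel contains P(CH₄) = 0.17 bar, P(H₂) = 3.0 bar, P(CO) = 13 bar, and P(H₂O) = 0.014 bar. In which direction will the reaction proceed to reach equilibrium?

in the reverse direction

Qp = P(CO)·P(H₂)³ / (P(CH₄)·P(H₂O)) = (13)·(3.0)³ / ((0.17)·(0.014)) = 1.5e5
Qp = 1.5e5 > Kp = 13000, so the reverse reaction proceeds.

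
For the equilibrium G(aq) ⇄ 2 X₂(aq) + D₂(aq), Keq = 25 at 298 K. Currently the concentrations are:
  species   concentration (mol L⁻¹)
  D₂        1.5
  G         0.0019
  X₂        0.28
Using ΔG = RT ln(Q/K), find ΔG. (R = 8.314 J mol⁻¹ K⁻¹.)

Q = [X₂]²·[D₂] / [G] = (0.28)²·(1.5) / (0.0019) = 61.9
ΔG = RT ln(Q/Keq) = (8.314 J mol⁻¹ K⁻¹)(298 K) × ln(61.9/25)
   = (2.478 kJ/mol)(0.9066) = 2.25 kJ/mol
ΔG > 0, so the forward reaction is non-spontaneous (proceeds in reverse).

ΔG = 2.25 kJ/mol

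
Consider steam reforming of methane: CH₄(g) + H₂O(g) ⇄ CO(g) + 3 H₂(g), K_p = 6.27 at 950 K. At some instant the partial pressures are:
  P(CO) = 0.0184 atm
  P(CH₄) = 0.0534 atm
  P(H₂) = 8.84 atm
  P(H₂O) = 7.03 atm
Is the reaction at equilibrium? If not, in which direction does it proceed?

toward reactants

Q_p = P(CO)·P(H₂)³ / (P(CH₄)·P(H₂O)) = (0.0184)·(8.84)³ / ((0.0534)·(7.03)) = 33.9
Q_p = 33.9 > K_p = 6.27, so the reverse reaction proceeds.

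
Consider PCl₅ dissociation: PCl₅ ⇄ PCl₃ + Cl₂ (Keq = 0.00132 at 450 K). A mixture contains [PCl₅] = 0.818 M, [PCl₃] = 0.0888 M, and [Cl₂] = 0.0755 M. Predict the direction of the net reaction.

reverse (toward reactants)

Q = [PCl₃]·[Cl₂] / [PCl₅] = (0.0888)·(0.0755) / (0.818) = 0.00820
Q = 0.00820 > Keq = 0.00132, so the reverse reaction proceeds.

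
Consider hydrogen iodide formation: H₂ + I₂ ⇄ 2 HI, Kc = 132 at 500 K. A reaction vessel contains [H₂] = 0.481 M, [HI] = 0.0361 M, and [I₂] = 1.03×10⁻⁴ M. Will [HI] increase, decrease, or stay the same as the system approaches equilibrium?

Qc = [HI]² / ([H₂]·[I₂]) = (0.0361)² / ((0.481)·(1.03×10⁻⁴)) = 26.3
Qc = 26.3 < Kc = 132: net forward reaction.
HI is a product, so it increases.

increase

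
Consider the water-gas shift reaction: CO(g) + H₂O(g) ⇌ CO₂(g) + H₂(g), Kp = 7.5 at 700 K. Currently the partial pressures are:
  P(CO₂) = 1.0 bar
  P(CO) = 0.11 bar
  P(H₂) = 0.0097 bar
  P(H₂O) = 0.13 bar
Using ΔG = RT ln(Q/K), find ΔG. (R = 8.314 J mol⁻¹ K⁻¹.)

Qp = P(CO₂)·P(H₂) / (P(CO)·P(H₂O)) = (1.0)·(0.0097) / ((0.11)·(0.13)) = 0.678
ΔG = RT ln(Qp/Kp) = (8.314 J mol⁻¹ K⁻¹)(700 K) × ln(0.678/7.5)
   = (5.820 kJ/mol)(-2.404) = -14.0 kJ/mol
ΔG < 0, so the forward reaction is spontaneous (proceeds forward).

ΔG = -14.0 kJ/mol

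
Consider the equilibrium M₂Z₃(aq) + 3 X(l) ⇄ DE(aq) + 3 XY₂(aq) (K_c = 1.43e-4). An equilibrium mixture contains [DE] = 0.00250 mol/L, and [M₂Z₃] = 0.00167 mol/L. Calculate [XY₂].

[XY₂] = 0.0457 mol/L

(X is a pure liquid — omitted from K_c.)
At equilibrium, K_c = [DE]·[XY₂]³ / [M₂Z₃] = 1.43e-4.
(0.00250)·([XY₂])³ / (0.00167) = 1.43e-4
[XY₂]³ = 9.55e-5 ⇒ [XY₂] = 0.0457 mol/L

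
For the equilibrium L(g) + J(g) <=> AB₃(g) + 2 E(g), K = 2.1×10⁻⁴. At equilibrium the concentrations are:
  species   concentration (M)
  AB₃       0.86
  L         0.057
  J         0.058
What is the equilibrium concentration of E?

[E] = 9.0×10⁻⁴ M

At equilibrium, K = [AB₃]·[E]² / ([L]·[J]) = 2.1×10⁻⁴.
(0.86)·([E])² / ((0.057)·(0.058)) = 2.1×10⁻⁴
[E]² = 8.07×10⁻⁷ ⇒ [E] = 9.0×10⁻⁴ M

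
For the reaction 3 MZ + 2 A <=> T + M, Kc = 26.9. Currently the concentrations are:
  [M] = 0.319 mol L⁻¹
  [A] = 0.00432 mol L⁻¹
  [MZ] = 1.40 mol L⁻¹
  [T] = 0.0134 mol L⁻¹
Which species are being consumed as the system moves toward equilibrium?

Qc = [T]·[M] / ([MZ]³·[A]²) = (0.0134)·(0.319) / ((1.40)³·(0.00432)²) = 83.5
Qc = 83.5 > Kc = 26.9: net reverse reaction.

T, M (products)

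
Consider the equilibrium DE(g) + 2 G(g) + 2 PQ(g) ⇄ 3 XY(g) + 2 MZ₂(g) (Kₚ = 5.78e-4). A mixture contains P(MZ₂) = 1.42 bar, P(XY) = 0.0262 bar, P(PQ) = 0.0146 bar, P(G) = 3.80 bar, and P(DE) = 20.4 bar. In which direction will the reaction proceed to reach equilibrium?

no net change (already at equilibrium)

Qₚ = P(XY)³·P(MZ₂)² / (P(DE)·P(G)²·P(PQ)²) = (0.0262)³·(1.42)² / ((20.4)·(3.80)²·(0.0146)²) = 5.78e-4
Qₚ = 5.78e-4 = Kₚ, so the system is already at equilibrium.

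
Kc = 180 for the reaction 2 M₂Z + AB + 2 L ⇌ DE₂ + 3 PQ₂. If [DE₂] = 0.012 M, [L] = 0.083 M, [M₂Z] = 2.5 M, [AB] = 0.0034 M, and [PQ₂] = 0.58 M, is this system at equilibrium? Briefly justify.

no; Q < K, reaction proceeds forward

Qc = [DE₂]·[PQ₂]³ / ([M₂Z]²·[AB]·[L]²) = (0.012)·(0.58)³ / ((2.5)²·(0.0034)·(0.083)²) = 16
Qc = 16 < Kc = 180: net forward reaction.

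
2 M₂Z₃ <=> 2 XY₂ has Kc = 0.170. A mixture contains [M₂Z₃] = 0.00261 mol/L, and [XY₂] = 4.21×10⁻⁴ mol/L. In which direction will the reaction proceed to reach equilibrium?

to the right

Qc = [XY₂]² / [M₂Z₃]² = (4.21×10⁻⁴)² / (0.00261)² = 0.0260
Qc = 0.0260 < Kc = 0.170, so the forward reaction proceeds.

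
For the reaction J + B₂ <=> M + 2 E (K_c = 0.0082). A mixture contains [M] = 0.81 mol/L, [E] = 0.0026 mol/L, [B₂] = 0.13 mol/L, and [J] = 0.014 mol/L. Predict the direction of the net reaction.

to the right

Q_c = [M]·[E]² / ([J]·[B₂]) = (0.81)·(0.0026)² / ((0.014)·(0.13)) = 0.0030
Q_c = 0.0030 < K_c = 0.0082, so the forward reaction proceeds.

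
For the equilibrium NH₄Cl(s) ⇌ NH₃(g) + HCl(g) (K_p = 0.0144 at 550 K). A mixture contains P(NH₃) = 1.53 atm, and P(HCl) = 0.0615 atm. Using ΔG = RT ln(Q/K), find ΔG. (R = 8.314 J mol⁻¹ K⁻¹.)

ΔG = 8.58 kJ/mol

(NH₄Cl is a pure solid — omitted from Q_p.)
Q_p = P(NH₃)·P(HCl) = (1.53)·(0.0615) = 0.0941
ΔG = RT ln(Q_p/K_p) = (8.314 J mol⁻¹ K⁻¹)(550 K) × ln(0.0941/0.0144)
   = (4.573 kJ/mol)(1.877) = 8.58 kJ/mol
ΔG > 0, so the forward reaction is non-spontaneous (proceeds in reverse).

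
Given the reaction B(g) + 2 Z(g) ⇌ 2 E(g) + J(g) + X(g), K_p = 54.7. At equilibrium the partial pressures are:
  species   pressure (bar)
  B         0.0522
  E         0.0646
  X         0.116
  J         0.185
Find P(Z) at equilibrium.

P(Z) = 0.00560 bar

At equilibrium, K_p = P(E)²·P(J)·P(X) / (P(B)·P(Z)²) = 54.7.
(0.0646)²·(0.185)·(0.116) / ((0.0522)·(P(Z))²) = 54.7
P(Z)² = 3.14×10⁻⁵ ⇒ P(Z) = 0.00560 bar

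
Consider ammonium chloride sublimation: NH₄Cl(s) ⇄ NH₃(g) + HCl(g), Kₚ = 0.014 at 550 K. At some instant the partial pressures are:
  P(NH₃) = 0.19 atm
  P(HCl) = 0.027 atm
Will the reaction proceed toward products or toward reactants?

forward (toward products)

(NH₄Cl is a pure solid — omitted from Qₚ.)
Qₚ = P(NH₃)·P(HCl) = (0.19)·(0.027) = 0.0051
Qₚ = 0.0051 < Kₚ = 0.014, so the forward reaction proceeds.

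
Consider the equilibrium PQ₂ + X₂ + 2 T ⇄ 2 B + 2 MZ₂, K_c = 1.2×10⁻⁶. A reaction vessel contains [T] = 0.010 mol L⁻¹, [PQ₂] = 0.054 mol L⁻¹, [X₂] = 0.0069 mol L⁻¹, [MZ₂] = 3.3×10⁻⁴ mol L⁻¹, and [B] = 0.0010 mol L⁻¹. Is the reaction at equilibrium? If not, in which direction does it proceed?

Q_c = [B]²·[MZ₂]² / ([PQ₂]·[X₂]·[T]²) = (0.0010)²·(3.3×10⁻⁴)² / ((0.054)·(0.0069)·(0.010)²) = 2.9×10⁻⁶
Q_c = 2.9×10⁻⁶ > K_c = 1.2×10⁻⁶, so the reverse reaction proceeds.

to the left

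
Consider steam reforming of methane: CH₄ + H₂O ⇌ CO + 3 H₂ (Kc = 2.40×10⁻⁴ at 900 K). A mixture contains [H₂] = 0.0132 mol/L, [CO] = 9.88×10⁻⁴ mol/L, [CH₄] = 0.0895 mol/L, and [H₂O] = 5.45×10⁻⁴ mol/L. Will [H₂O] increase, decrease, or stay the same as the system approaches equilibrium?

decrease

Qc = [CO]·[H₂]³ / ([CH₄]·[H₂O]) = (9.88×10⁻⁴)·(0.0132)³ / ((0.0895)·(5.45×10⁻⁴)) = 4.66×10⁻⁵
Qc = 4.66×10⁻⁵ < Kc = 2.40×10⁻⁴: net forward reaction.
H₂O is a reactant, so it decreases.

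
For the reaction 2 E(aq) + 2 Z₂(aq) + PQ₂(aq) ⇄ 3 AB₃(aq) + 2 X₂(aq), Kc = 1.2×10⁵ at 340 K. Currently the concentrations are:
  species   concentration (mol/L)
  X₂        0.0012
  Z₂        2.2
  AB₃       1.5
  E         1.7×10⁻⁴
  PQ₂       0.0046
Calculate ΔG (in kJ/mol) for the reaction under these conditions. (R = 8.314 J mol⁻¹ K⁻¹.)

ΔG = -7.82 kJ/mol

Qc = [AB₃]³·[X₂]² / ([E]²·[Z₂]²·[PQ₂]) = (1.5)³·(0.0012)² / ((1.7×10⁻⁴)²·(2.2)²·(0.0046)) = 7550
ΔG = RT ln(Qc/Kc) = (8.314 J mol⁻¹ K⁻¹)(340 K) × ln(7550/1.2×10⁵)
   = (2.827 kJ/mol)(-2.766) = -7.82 kJ/mol
ΔG < 0, so the forward reaction is spontaneous (proceeds forward).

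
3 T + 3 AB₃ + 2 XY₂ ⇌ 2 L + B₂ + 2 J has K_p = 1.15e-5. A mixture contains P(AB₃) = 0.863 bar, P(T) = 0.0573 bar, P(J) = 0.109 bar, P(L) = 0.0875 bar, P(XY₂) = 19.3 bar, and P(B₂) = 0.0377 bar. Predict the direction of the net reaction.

to the left

Q_p = P(L)²·P(B₂)·P(J)² / (P(T)³·P(AB₃)³·P(XY₂)²) = (0.0875)²·(0.0377)·(0.109)² / ((0.0573)³·(0.863)³·(19.3)²) = 7.61e-5
Q_p = 7.61e-5 > K_p = 1.15e-5, so the reverse reaction proceeds.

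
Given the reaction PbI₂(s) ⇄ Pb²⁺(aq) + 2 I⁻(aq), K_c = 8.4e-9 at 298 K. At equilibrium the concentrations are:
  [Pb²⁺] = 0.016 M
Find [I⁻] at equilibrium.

(PbI₂ is a pure solid — omitted from K_c.)
At equilibrium, K_c = [Pb²⁺]·[I⁻]² = 8.4e-9.
(0.016)·([I⁻])² = 8.4e-9
[I⁻]² = 5.25e-7 ⇒ [I⁻] = 7.2e-4 M

[I⁻] = 7.2e-4 M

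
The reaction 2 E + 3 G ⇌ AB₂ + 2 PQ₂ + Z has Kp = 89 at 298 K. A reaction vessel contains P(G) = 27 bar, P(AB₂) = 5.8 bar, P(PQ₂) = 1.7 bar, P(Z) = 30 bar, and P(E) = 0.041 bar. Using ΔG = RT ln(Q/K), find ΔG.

ΔG = -4.38 kJ/mol

Qp = P(AB₂)·P(PQ₂)²·P(Z) / (P(E)²·P(G)³) = (5.8)·(1.7)²·(30) / ((0.041)²·(27)³) = 15.2
ΔG = RT ln(Qp/Kp) = (8.314 J mol⁻¹ K⁻¹)(298 K) × ln(15.2/89)
   = (2.478 kJ/mol)(-1.767) = -4.38 kJ/mol
ΔG < 0, so the forward reaction is spontaneous (proceeds forward).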